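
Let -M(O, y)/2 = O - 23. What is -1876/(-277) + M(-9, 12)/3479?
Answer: 6544332/963683 ≈ 6.7910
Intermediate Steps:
M(O, y) = 46 - 2*O (M(O, y) = -2*(O - 23) = -2*(-23 + O) = 46 - 2*O)
-1876/(-277) + M(-9, 12)/3479 = -1876/(-277) + (46 - 2*(-9))/3479 = -1876*(-1/277) + (46 + 18)*(1/3479) = 1876/277 + 64*(1/3479) = 1876/277 + 64/3479 = 6544332/963683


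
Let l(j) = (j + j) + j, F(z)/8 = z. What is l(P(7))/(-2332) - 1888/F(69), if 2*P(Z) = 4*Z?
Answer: -276625/80454 ≈ -3.4383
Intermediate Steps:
F(z) = 8*z
P(Z) = 2*Z (P(Z) = (4*Z)/2 = 2*Z)
l(j) = 3*j (l(j) = 2*j + j = 3*j)
l(P(7))/(-2332) - 1888/F(69) = (3*(2*7))/(-2332) - 1888/(8*69) = (3*14)*(-1/2332) - 1888/552 = 42*(-1/2332) - 1888*1/552 = -21/1166 - 236/69 = -276625/80454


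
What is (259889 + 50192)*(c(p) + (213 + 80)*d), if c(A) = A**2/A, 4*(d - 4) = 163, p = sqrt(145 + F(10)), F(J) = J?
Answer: 16262818207/4 + 310081*sqrt(155) ≈ 4.0696e+9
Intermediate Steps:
p = sqrt(155) (p = sqrt(145 + 10) = sqrt(155) ≈ 12.450)
d = 179/4 (d = 4 + (1/4)*163 = 4 + 163/4 = 179/4 ≈ 44.750)
c(A) = A
(259889 + 50192)*(c(p) + (213 + 80)*d) = (259889 + 50192)*(sqrt(155) + (213 + 80)*(179/4)) = 310081*(sqrt(155) + 293*(179/4)) = 310081*(sqrt(155) + 52447/4) = 310081*(52447/4 + sqrt(155)) = 16262818207/4 + 310081*sqrt(155)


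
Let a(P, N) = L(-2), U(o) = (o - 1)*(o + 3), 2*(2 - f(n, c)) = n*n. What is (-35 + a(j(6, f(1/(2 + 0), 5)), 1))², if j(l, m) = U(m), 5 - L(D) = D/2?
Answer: 841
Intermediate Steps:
f(n, c) = 2 - n²/2 (f(n, c) = 2 - n*n/2 = 2 - n²/2)
L(D) = 5 - D/2
U(o) = (-1 + o)*(3 + o)
j(l, m) = -3 + m² + 2*m
a(P, N) = 6 (a(P, N) = 5 - ½*(-2) = 5 + 1 = 6)
(-35 + a(j(6, f(1/(2 + 0), 5)), 1))² = (-35 + 6)² = (-29)² = 841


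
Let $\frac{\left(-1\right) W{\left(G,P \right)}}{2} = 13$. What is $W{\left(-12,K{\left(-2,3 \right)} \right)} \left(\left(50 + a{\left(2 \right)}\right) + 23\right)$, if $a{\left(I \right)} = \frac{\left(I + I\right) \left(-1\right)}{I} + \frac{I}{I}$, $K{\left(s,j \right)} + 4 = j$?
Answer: $-1872$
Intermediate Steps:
$K{\left(s,j \right)} = -4 + j$
$a{\left(I \right)} = -1$ ($a{\left(I \right)} = \frac{2 I \left(-1\right)}{I} + 1 = \frac{\left(-2\right) I}{I} + 1 = -2 + 1 = -1$)
$W{\left(G,P \right)} = -26$ ($W{\left(G,P \right)} = \left(-2\right) 13 = -26$)
$W{\left(-12,K{\left(-2,3 \right)} \right)} \left(\left(50 + a{\left(2 \right)}\right) + 23\right) = - 26 \left(\left(50 - 1\right) + 23\right) = - 26 \left(49 + 23\right) = \left(-26\right) 72 = -1872$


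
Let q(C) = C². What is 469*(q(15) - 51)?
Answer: 81606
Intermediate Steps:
469*(q(15) - 51) = 469*(15² - 51) = 469*(225 - 51) = 469*174 = 81606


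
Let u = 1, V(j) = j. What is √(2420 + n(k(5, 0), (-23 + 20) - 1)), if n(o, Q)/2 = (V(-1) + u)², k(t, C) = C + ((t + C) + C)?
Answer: 22*√5 ≈ 49.193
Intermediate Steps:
k(t, C) = t + 3*C (k(t, C) = C + ((C + t) + C) = C + (t + 2*C) = t + 3*C)
n(o, Q) = 0 (n(o, Q) = 2*(-1 + 1)² = 2*0² = 2*0 = 0)
√(2420 + n(k(5, 0), (-23 + 20) - 1)) = √(2420 + 0) = √2420 = 22*√5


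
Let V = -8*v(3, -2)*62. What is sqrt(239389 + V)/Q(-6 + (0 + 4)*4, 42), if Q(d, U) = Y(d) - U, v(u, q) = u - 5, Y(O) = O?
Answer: -3*sqrt(26709)/32 ≈ -15.321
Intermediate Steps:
v(u, q) = -5 + u
Q(d, U) = d - U
V = 992 (V = -8*(-5 + 3)*62 = -8*(-2)*62 = 16*62 = 992)
sqrt(239389 + V)/Q(-6 + (0 + 4)*4, 42) = sqrt(239389 + 992)/((-6 + (0 + 4)*4) - 1*42) = sqrt(240381)/((-6 + 4*4) - 42) = (3*sqrt(26709))/((-6 + 16) - 42) = (3*sqrt(26709))/(10 - 42) = (3*sqrt(26709))/(-32) = (3*sqrt(26709))*(-1/32) = -3*sqrt(26709)/32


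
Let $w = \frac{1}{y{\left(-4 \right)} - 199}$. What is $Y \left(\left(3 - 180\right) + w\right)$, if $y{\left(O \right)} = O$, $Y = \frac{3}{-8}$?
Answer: $\frac{26949}{406} \approx 66.377$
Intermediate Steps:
$Y = - \frac{3}{8}$ ($Y = 3 \left(- \frac{1}{8}\right) = - \frac{3}{8} \approx -0.375$)
$w = - \frac{1}{203}$ ($w = \frac{1}{-4 - 199} = \frac{1}{-203} = - \frac{1}{203} \approx -0.0049261$)
$Y \left(\left(3 - 180\right) + w\right) = - \frac{3 \left(\left(3 - 180\right) - \frac{1}{203}\right)}{8} = - \frac{3 \left(-177 - \frac{1}{203}\right)}{8} = \left(- \frac{3}{8}\right) \left(- \frac{35932}{203}\right) = \frac{26949}{406}$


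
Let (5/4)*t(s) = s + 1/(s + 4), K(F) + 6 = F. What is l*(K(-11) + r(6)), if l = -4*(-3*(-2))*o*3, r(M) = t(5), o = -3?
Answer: -13944/5 ≈ -2788.8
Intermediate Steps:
K(F) = -6 + F
t(s) = 4*s/5 + 4/(5*(4 + s)) (t(s) = 4*(s + 1/(s + 4))/5 = 4*(s + 1/(4 + s))/5 = 4*s/5 + 4/(5*(4 + s)))
r(M) = 184/45 (r(M) = 4*(1 + 5**2 + 4*5)/(5*(4 + 5)) = (4/5)*(1 + 25 + 20)/9 = (4/5)*(1/9)*46 = 184/45)
l = 216 (l = -4*(-3*(-2))*(-3)*3 = -24*(-3)*3 = -4*(-18)*3 = 72*3 = 216)
l*(K(-11) + r(6)) = 216*((-6 - 11) + 184/45) = 216*(-17 + 184/45) = 216*(-581/45) = -13944/5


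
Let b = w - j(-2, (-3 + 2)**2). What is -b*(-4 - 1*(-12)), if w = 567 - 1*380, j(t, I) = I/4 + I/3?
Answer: -4474/3 ≈ -1491.3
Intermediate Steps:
j(t, I) = 7*I/12 (j(t, I) = I*(1/4) + I*(1/3) = I/4 + I/3 = 7*I/12)
w = 187 (w = 567 - 380 = 187)
b = 2237/12 (b = 187 - 7*(-3 + 2)**2/12 = 187 - 7*(-1)**2/12 = 187 - 7/12 = 2237/12 ≈ 186.42)
-b*(-4 - 1*(-12)) = -2237*(-4 - 1*(-12))/12 = -2237*(-4 + 12)/12 = -2237*8/12 = -1*4474/3 = -4474/3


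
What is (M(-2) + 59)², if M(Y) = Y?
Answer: 3249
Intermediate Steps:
(M(-2) + 59)² = (-2 + 59)² = 57² = 3249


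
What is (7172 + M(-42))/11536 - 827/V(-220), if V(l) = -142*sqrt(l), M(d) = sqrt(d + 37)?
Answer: 1793/2884 - 827*I*sqrt(55)/15620 + I*sqrt(5)/11536 ≈ 0.62171 - 0.39246*I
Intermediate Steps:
M(d) = sqrt(37 + d)
(7172 + M(-42))/11536 - 827/V(-220) = (7172 + sqrt(37 - 42))/11536 - 827*I*sqrt(55)/15620 = (7172 + sqrt(-5))*(1/11536) - 827*I*sqrt(55)/15620 = (7172 + I*sqrt(5))*(1/11536) - 827*I*sqrt(55)/15620 = (1793/2884 + I*sqrt(5)/11536) - 827*I*sqrt(55)/15620 = 1793/2884 - 827*I*sqrt(55)/15620 + I*sqrt(5)/11536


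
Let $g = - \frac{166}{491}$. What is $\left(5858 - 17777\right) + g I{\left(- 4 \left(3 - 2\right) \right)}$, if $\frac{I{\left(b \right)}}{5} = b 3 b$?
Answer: $- \frac{5892069}{491} \approx -12000.0$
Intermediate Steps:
$g = - \frac{166}{491}$ ($g = \left(-166\right) \frac{1}{491} = - \frac{166}{491} \approx -0.33809$)
$I{\left(b \right)} = 15 b^{2}$ ($I{\left(b \right)} = 5 b 3 b = 5 \cdot 3 b b = 5 \cdot 3 b^{2} = 15 b^{2}$)
$\left(5858 - 17777\right) + g I{\left(- 4 \left(3 - 2\right) \right)} = \left(5858 - 17777\right) - \frac{166 \cdot 15 \left(- 4 \left(3 - 2\right)\right)^{2}}{491} = -11919 - \frac{166 \cdot 15 \left(\left(-4\right) 1\right)^{2}}{491} = -11919 - \frac{166 \cdot 15 \left(-4\right)^{2}}{491} = -11919 - \frac{166 \cdot 15 \cdot 16}{491} = -11919 - \frac{39840}{491} = - \frac{5892069}{491}$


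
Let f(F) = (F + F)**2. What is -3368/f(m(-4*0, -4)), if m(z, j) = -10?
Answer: -421/50 ≈ -8.4200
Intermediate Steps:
f(F) = 4*F**2 (f(F) = (2*F)**2 = 4*F**2)
-3368/f(m(-4*0, -4)) = -3368/(4*(-10)**2) = -3368/(4*100) = -3368/400 = -3368*1/400 = -421/50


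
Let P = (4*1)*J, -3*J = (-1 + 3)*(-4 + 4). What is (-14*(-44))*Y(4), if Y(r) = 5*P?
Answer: 0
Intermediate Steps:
J = 0 (J = -(-1 + 3)*(-4 + 4)/3 = -2*0/3 = -⅓*0 = 0)
P = 0 (P = (4*1)*0 = 4*0 = 0)
Y(r) = 0 (Y(r) = 5*0 = 0)
(-14*(-44))*Y(4) = -14*(-44)*0 = 616*0 = 0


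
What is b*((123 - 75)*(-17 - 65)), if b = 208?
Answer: -818688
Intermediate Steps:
b*((123 - 75)*(-17 - 65)) = 208*((123 - 75)*(-17 - 65)) = 208*(48*(-82)) = 208*(-3936) = -818688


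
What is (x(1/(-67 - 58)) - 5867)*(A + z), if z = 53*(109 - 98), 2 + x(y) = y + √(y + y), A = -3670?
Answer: 2264703462/125 - 3087*I*√10/25 ≈ 1.8118e+7 - 390.48*I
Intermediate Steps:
x(y) = -2 + y + √2*√y (x(y) = -2 + (y + √(y + y)) = -2 + (y + √(2*y)) = -2 + (y + √2*√y) = -2 + y + √2*√y)
z = 583 (z = 53*11 = 583)
(x(1/(-67 - 58)) - 5867)*(A + z) = ((-2 + 1/(-67 - 58) + √2*√(1/(-67 - 58))) - 5867)*(-3670 + 583) = ((-2 + 1/(-125) + √2*√(1/(-125))) - 5867)*(-3087) = ((-2 - 1/125 + √2*√(-1/125)) - 5867)*(-3087) = ((-2 - 1/125 + √2*(I*√5/25)) - 5867)*(-3087) = ((-2 - 1/125 + I*√10/25) - 5867)*(-3087) = ((-251/125 + I*√10/25) - 5867)*(-3087) = (-733626/125 + I*√10/25)*(-3087) = 2264703462/125 - 3087*I*√10/25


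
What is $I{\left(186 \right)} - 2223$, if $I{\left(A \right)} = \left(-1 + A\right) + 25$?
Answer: $-2013$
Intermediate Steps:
$I{\left(A \right)} = 24 + A$
$I{\left(186 \right)} - 2223 = \left(24 + 186\right) - 2223 = 210 - 2223 = -2013$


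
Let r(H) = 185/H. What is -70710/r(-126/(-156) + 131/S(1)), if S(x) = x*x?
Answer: -24232317/481 ≈ -50379.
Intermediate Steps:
S(x) = x²
-70710/r(-126/(-156) + 131/S(1)) = -70710/(185/(-126/(-156) + 131/(1²))) = -70710/(185/(-126*(-1/156) + 131/1)) = -70710/(185/(21/26 + 131*1)) = -70710/(185/(21/26 + 131)) = -70710/(185/(3427/26)) = -70710/(185*(26/3427)) = -70710/4810/3427 = -70710*3427/4810 = -24232317/481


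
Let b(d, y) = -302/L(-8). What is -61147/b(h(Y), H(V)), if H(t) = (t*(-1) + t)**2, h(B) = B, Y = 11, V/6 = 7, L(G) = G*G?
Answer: 1956704/151 ≈ 12958.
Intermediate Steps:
L(G) = G**2
V = 42 (V = 6*7 = 42)
H(t) = 0 (H(t) = (-t + t)**2 = 0**2 = 0)
b(d, y) = -151/32 (b(d, y) = -302/((-8)**2) = -302/64 = -302*1/64 = -151/32)
-61147/b(h(Y), H(V)) = -61147/(-151/32) = -61147*(-32/151) = 1956704/151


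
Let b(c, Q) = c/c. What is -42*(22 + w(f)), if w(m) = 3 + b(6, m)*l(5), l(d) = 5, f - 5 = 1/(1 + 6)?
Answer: -1260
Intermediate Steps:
f = 36/7 (f = 5 + 1/(1 + 6) = 5 + 1/7 = 36/7 ≈ 5.1429)
b(c, Q) = 1
w(m) = 8 (w(m) = 3 + 1*5 = 3 + 5 = 8)
-42*(22 + w(f)) = -42*(22 + 8) = -42*30 = -1260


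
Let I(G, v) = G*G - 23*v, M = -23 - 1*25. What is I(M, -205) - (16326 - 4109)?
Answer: -5198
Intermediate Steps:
M = -48 (M = -23 - 25 = -48)
I(G, v) = G² - 23*v
I(M, -205) - (16326 - 4109) = ((-48)² - 23*(-205)) - (16326 - 4109) = (2304 + 4715) - 1*12217 = 7019 - 12217 = -5198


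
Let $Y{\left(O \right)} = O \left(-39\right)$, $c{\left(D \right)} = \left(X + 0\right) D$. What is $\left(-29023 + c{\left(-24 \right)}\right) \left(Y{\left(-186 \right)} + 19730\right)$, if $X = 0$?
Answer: $-783156632$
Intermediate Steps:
$c{\left(D \right)} = 0$ ($c{\left(D \right)} = \left(0 + 0\right) D = 0 D = 0$)
$Y{\left(O \right)} = - 39 O$
$\left(-29023 + c{\left(-24 \right)}\right) \left(Y{\left(-186 \right)} + 19730\right) = \left(-29023 + 0\right) \left(\left(-39\right) \left(-186\right) + 19730\right) = - 29023 \left(7254 + 19730\right) = \left(-29023\right) 26984 = -783156632$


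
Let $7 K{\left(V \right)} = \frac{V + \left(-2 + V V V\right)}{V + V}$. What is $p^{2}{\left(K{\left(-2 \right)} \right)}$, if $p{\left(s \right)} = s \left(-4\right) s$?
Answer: $\frac{1296}{2401} \approx 0.53977$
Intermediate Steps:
$K{\left(V \right)} = \frac{-2 + V + V^{3}}{14 V}$ ($K{\left(V \right)} = \frac{\left(V + \left(-2 + V V V\right)\right) \frac{1}{V + V}}{7} = \frac{\left(V + \left(-2 + V^{2} V\right)\right) \frac{1}{2 V}}{7} = \frac{\left(V + \left(-2 + V^{3}\right)\right) \frac{1}{2 V}}{7} = \frac{\left(-2 + V + V^{3}\right) \frac{1}{2 V}}{7} = \frac{\frac{1}{2} \frac{1}{V} \left(-2 + V + V^{3}\right)}{7} = \frac{-2 + V + V^{3}}{14 V}$)
$p{\left(s \right)} = - 4 s^{2}$ ($p{\left(s \right)} = - 4 s s = - 4 s^{2}$)
$p^{2}{\left(K{\left(-2 \right)} \right)} = \left(- 4 \left(\frac{-2 - 2 + \left(-2\right)^{3}}{14 \left(-2\right)}\right)^{2}\right)^{2} = \left(- 4 \left(\frac{1}{14} \left(- \frac{1}{2}\right) \left(-2 - 2 - 8\right)\right)^{2}\right)^{2} = \left(- 4 \left(\frac{1}{14} \left(- \frac{1}{2}\right) \left(-12\right)\right)^{2}\right)^{2} = \left(- 4 \left(\frac{3}{7}\right)^{2}\right)^{2} = \left(\left(-4\right) \frac{9}{49}\right)^{2} = \left(- \frac{36}{49}\right)^{2} = \frac{1296}{2401}$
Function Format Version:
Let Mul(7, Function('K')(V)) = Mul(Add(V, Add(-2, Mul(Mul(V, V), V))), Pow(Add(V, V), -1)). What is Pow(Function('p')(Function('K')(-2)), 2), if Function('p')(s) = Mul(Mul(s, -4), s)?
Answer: Rational(1296, 2401) ≈ 0.53977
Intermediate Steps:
Function('K')(V) = Mul(Rational(1, 14), Pow(V, -1), Add(-2, V, Pow(V, 3))) (Function('K')(V) = Mul(Rational(1, 7), Mul(Add(V, Add(-2, Mul(Mul(V, V), V))), Pow(Add(V, V), -1))) = Mul(Rational(1, 7), Mul(Add(V, Add(-2, Mul(Pow(V, 2), V))), Pow(Mul(2, V), -1))) = Mul(Rational(1, 7), Mul(Add(V, Add(-2, Pow(V, 3))), Mul(Rational(1, 2), Pow(V, -1)))) = Mul(Rational(1, 7), Mul(Add(-2, V, Pow(V, 3)), Mul(Rational(1, 2), Pow(V, -1)))) = Mul(Rational(1, 7), Mul(Rational(1, 2), Pow(V, -1), Add(-2, V, Pow(V, 3)))) = Mul(Rational(1, 14), Pow(V, -1), Add(-2, V, Pow(V, 3))))
Function('p')(s) = Mul(-4, Pow(s, 2)) (Function('p')(s) = Mul(Mul(-4, s), s) = Mul(-4, Pow(s, 2)))
Pow(Function('p')(Function('K')(-2)), 2) = Pow(Mul(-4, Pow(Mul(Rational(1, 14), Pow(-2, -1), Add(-2, -2, Pow(-2, 3))), 2)), 2) = Pow(Mul(-4, Pow(Mul(Rational(1, 14), Rational(-1, 2), Add(-2, -2, -8)), 2)), 2) = Pow(Mul(-4, Pow(Mul(Rational(1, 14), Rational(-1, 2), -12), 2)), 2) = Pow(Mul(-4, Pow(Rational(3, 7), 2)), 2) = Pow(Mul(-4, Rational(9, 49)), 2) = Pow(Rational(-36, 49), 2) = Rational(1296, 2401)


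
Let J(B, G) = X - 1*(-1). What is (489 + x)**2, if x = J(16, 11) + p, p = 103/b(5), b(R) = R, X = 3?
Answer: 6594624/25 ≈ 2.6379e+5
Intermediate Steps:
J(B, G) = 4 (J(B, G) = 3 - 1*(-1) = 3 + 1 = 4)
p = 103/5 ≈ 20.600
x = 123/5 (x = 4 + 103/5 = 123/5 ≈ 24.600)
(489 + x)**2 = (489 + 123/5)**2 = (2568/5)**2 = 6594624/25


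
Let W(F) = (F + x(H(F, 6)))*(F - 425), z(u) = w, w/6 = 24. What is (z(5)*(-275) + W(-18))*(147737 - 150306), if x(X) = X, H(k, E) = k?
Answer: 60761988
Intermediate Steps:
w = 144 (w = 6*24 = 144)
z(u) = 144
W(F) = 2*F*(-425 + F) (W(F) = (F + F)*(F - 425) = (2*F)*(-425 + F) = 2*F*(-425 + F))
(z(5)*(-275) + W(-18))*(147737 - 150306) = (144*(-275) + 2*(-18)*(-425 - 18))*(147737 - 150306) = (-39600 + 2*(-18)*(-443))*(-2569) = (-39600 + 15948)*(-2569) = -23652*(-2569) = 60761988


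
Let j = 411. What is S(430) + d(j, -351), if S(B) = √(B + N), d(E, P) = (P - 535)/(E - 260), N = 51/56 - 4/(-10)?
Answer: -886/151 + √8453690/140 ≈ 14.900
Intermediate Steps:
N = 367/280 (N = 51*(1/56) - 4*(-⅒) = 51/56 + ⅖ = 367/280 ≈ 1.3107)
d(E, P) = (-535 + P)/(-260 + E)
S(B) = √(367/280 + B) (S(B) = √(B + 367/280) = √(367/280 + B))
S(430) + d(j, -351) = √(25690 + 19600*430)/140 + (-535 - 351)/(-260 + 411) = √(25690 + 8428000)/140 - 886/151 = √8453690/140 + (1/151)*(-886) = √8453690/140 - 886/151 = -886/151 + √8453690/140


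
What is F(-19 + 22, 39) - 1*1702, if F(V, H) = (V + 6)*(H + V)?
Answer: -1324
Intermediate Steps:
F(V, H) = (6 + V)*(H + V)
F(-19 + 22, 39) - 1*1702 = ((-19 + 22)² + 6*39 + 6*(-19 + 22) + 39*(-19 + 22)) - 1*1702 = (3² + 234 + 6*3 + 39*3) - 1702 = (9 + 234 + 18 + 117) - 1702 = 378 - 1702 = -1324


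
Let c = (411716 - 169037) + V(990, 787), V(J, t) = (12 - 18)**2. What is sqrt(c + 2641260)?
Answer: 5*sqrt(115359) ≈ 1698.2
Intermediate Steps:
V(J, t) = 36 (V(J, t) = (-6)**2 = 36)
c = 242715 (c = (411716 - 169037) + 36 = 242679 + 36 = 242715)
sqrt(c + 2641260) = sqrt(242715 + 2641260) = sqrt(2883975) = 5*sqrt(115359)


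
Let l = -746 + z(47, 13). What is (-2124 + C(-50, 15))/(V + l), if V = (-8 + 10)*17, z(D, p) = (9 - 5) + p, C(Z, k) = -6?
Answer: 426/139 ≈ 3.0647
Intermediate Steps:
z(D, p) = 4 + p
l = -729 (l = -746 + (4 + 13) = -746 + 17 = -729)
V = 34 (V = 2*17 = 34)
(-2124 + C(-50, 15))/(V + l) = (-2124 - 6)/(34 - 729) = -2130/(-695) = -2130*(-1/695) = 426/139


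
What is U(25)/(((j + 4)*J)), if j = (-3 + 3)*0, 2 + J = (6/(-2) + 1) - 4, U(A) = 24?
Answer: -¾ ≈ -0.75000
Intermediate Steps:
J = -8 (J = -2 + ((6/(-2) + 1) - 4) = -2 + ((6*(-½) + 1) - 4) = -2 + ((-3 + 1) - 4) = -2 + (-2 - 4) = -2 - 6 = -8)
j = 0 (j = 0*0 = 0)
U(25)/(((j + 4)*J)) = 24/(((0 + 4)*(-8))) = 24/((4*(-8))) = 24/(-32) = 24*(-1/32) = -¾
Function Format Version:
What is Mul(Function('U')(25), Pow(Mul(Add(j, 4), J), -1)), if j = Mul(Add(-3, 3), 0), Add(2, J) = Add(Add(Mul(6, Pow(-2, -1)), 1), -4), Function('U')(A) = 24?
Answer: Rational(-3, 4) ≈ -0.75000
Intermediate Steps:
J = -8 (J = Add(-2, Add(Add(Mul(6, Pow(-2, -1)), 1), -4)) = Add(-2, Add(Add(Mul(6, Rational(-1, 2)), 1), -4)) = Add(-2, Add(Add(-3, 1), -4)) = Add(-2, Add(-2, -4)) = Add(-2, -6) = -8)
j = 0 (j = Mul(0, 0) = 0)
Mul(Function('U')(25), Pow(Mul(Add(j, 4), J), -1)) = Mul(24, Pow(Mul(Add(0, 4), -8), -1)) = Mul(24, Pow(Mul(4, -8), -1)) = Mul(24, Pow(-32, -1)) = Mul(24, Rational(-1, 32)) = Rational(-3, 4)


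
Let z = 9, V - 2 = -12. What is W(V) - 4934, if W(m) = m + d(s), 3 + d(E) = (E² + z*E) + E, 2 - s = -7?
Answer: -4776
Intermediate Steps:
s = 9 (s = 2 - 1*(-7) = 2 + 7 = 9)
V = -10 (V = 2 - 12 = -10)
d(E) = -3 + E² + 10*E (d(E) = -3 + ((E² + 9*E) + E) = -3 + (E² + 10*E) = -3 + E² + 10*E)
W(m) = 168 + m (W(m) = m + (-3 + 9² + 10*9) = m + (-3 + 81 + 90) = m + 168 = 168 + m)
W(V) - 4934 = (168 - 10) - 4934 = 158 - 4934 = -4776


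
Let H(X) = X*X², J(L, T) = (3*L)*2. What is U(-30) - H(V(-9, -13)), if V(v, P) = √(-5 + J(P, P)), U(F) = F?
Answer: -30 + 83*I*√83 ≈ -30.0 + 756.17*I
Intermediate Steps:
J(L, T) = 6*L
V(v, P) = √(-5 + 6*P)
H(X) = X³
U(-30) - H(V(-9, -13)) = -30 - (√(-5 + 6*(-13)))³ = -30 - (√(-5 - 78))³ = -30 - (√(-83))³ = -30 - (I*√83)³ = -30 - (-83)*I*√83 = -30 + 83*I*√83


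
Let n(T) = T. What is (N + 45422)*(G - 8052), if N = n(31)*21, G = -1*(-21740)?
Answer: 630647224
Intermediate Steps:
G = 21740
N = 651 (N = 31*21 = 651)
(N + 45422)*(G - 8052) = (651 + 45422)*(21740 - 8052) = 46073*13688 = 630647224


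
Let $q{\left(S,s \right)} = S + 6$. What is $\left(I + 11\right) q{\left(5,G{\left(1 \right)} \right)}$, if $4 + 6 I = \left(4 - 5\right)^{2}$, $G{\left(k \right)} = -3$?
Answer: $\frac{231}{2} \approx 115.5$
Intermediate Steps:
$q{\left(S,s \right)} = 6 + S$
$I = - \frac{1}{2}$ ($I = - \frac{2}{3} + \frac{\left(4 - 5\right)^{2}}{6} = - \frac{2}{3} + \frac{\left(-1\right)^{2}}{6} = - \frac{2}{3} + \frac{1}{6} \cdot 1 = - \frac{2}{3} + \frac{1}{6} = - \frac{1}{2} \approx -0.5$)
$\left(I + 11\right) q{\left(5,G{\left(1 \right)} \right)} = \left(- \frac{1}{2} + 11\right) \left(6 + 5\right) = \frac{21}{2} \cdot 11 = \frac{231}{2}$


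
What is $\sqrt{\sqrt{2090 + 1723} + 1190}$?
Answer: $\sqrt{1190 + \sqrt{3813}} \approx 35.38$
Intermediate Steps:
$\sqrt{\sqrt{2090 + 1723} + 1190} = \sqrt{\sqrt{3813} + 1190} = \sqrt{1190 + \sqrt{3813}}$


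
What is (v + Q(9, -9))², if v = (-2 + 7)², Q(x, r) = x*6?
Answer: 6241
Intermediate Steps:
Q(x, r) = 6*x
v = 25 (v = 5² = 25)
(v + Q(9, -9))² = (25 + 6*9)² = (25 + 54)² = 79² = 6241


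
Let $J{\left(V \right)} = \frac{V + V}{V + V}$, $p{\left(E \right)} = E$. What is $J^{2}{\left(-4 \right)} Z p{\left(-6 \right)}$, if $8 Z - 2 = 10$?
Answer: $-9$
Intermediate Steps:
$Z = \frac{3}{2}$ ($Z = \frac{1}{4} + \frac{1}{8} \cdot 10 = \frac{1}{4} + \frac{5}{4} = \frac{3}{2} \approx 1.5$)
$J{\left(V \right)} = 1$ ($J{\left(V \right)} = \frac{2 V}{2 V} = 2 V \frac{1}{2 V} = 1$)
$J^{2}{\left(-4 \right)} Z p{\left(-6 \right)} = 1^{2} \cdot \frac{3}{2} \left(-6\right) = 1 \cdot \frac{3}{2} \left(-6\right) = \frac{3}{2} \left(-6\right) = -9$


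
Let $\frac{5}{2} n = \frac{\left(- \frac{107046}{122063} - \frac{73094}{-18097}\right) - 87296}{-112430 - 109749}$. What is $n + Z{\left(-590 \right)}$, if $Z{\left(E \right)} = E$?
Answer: $- \frac{1447437938834948758}{2453938295039345} \approx -589.84$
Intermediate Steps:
$n = \frac{385655238264792}{2453938295039345}$ ($n = \frac{2 \frac{\left(- \frac{107046}{122063} - \frac{73094}{-18097}\right) - 87296}{-112430 - 109749}}{5} = \frac{2 \frac{\left(\left(-107046\right) \frac{1}{122063} - - \frac{73094}{18097}\right) - 87296}{-222179}}{5} = \frac{2 \left(\left(- \frac{107046}{122063} + \frac{73094}{18097}\right) - 87296\right) \left(- \frac{1}{222179}\right)}{5} = \frac{2 \left(\frac{6984861460}{2208974111} - 87296\right) \left(- \frac{1}{222179}\right)}{5} = \frac{2 \left(\left(- \frac{192827619132396}{2208974111}\right) \left(- \frac{1}{222179}\right)\right)}{5} = \frac{2}{5} \cdot \frac{192827619132396}{490787659007869} = \frac{385655238264792}{2453938295039345} \approx 0.15716$)
$n + Z{\left(-590 \right)} = \frac{385655238264792}{2453938295039345} - 590 = - \frac{1447437938834948758}{2453938295039345}$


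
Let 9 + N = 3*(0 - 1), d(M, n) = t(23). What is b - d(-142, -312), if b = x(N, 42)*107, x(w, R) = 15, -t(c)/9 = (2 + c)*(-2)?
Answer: 1155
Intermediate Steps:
t(c) = 36 + 18*c (t(c) = -9*(2 + c)*(-2) = -9*(-4 - 2*c) = 36 + 18*c)
d(M, n) = 450 (d(M, n) = 36 + 18*23 = 36 + 414 = 450)
N = -12 (N = -9 + 3*(0 - 1) = -9 + 3*(-1) = -9 - 3 = -12)
b = 1605 (b = 15*107 = 1605)
b - d(-142, -312) = 1605 - 1*450 = 1605 - 450 = 1155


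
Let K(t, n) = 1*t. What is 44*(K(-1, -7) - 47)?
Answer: -2112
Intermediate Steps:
K(t, n) = t
44*(K(-1, -7) - 47) = 44*(-1 - 47) = 44*(-48) = -2112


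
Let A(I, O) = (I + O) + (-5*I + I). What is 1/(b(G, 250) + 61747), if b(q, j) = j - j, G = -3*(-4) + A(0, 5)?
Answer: 1/61747 ≈ 1.6195e-5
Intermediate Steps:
A(I, O) = O - 3*I (A(I, O) = (I + O) - 4*I = O - 3*I)
G = 17 (G = -3*(-4) + (5 - 3*0) = 12 + (5 + 0) = 12 + 5 = 17)
b(q, j) = 0
1/(b(G, 250) + 61747) = 1/(0 + 61747) = 1/61747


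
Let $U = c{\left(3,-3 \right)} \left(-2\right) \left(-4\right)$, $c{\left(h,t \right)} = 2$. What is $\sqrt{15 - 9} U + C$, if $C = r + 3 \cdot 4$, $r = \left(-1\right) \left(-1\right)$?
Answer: $13 + 16 \sqrt{6} \approx 52.192$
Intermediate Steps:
$r = 1$
$C = 13$ ($C = 1 + 3 \cdot 4 = 1 + 12 = 13$)
$U = 16$ ($U = 2 \left(-2\right) \left(-4\right) = \left(-4\right) \left(-4\right) = 16$)
$\sqrt{15 - 9} U + C = \sqrt{15 - 9} \cdot 16 + 13 = \sqrt{6} \cdot 16 + 13 = 16 \sqrt{6} + 13 = 13 + 16 \sqrt{6}$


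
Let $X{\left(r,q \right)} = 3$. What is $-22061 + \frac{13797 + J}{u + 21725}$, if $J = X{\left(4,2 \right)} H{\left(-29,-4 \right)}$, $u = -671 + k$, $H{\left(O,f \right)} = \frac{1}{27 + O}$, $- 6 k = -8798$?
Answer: $- \frac{2980843669}{135122} \approx -22060.0$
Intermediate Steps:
$k = \frac{4399}{3}$ ($k = \left(- \frac{1}{6}\right) \left(-8798\right) = \frac{4399}{3} \approx 1466.3$)
$u = \frac{2386}{3}$ ($u = -671 + \frac{4399}{3} = \frac{2386}{3} \approx 795.33$)
$J = - \frac{3}{2}$ ($J = \frac{3}{27 - 29} = \frac{3}{-2} = 3 \left(- \frac{1}{2}\right) = - \frac{3}{2} \approx -1.5$)
$-22061 + \frac{13797 + J}{u + 21725} = -22061 + \frac{13797 - \frac{3}{2}}{\frac{2386}{3} + 21725} = -22061 + \frac{27591}{2 \cdot \frac{67561}{3}} = -22061 + \frac{27591}{2} \cdot \frac{3}{67561} = -22061 + \frac{82773}{135122} = - \frac{2980843669}{135122}$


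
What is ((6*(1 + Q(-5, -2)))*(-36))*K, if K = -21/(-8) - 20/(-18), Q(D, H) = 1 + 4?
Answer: -4842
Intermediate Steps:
Q(D, H) = 5
K = 269/72 (K = -21*(-1/8) - 20*(-1/18) = 21/8 + 10/9 = 269/72 ≈ 3.7361)
((6*(1 + Q(-5, -2)))*(-36))*K = ((6*(1 + 5))*(-36))*(269/72) = ((6*6)*(-36))*(269/72) = (36*(-36))*(269/72) = -1296*269/72 = -4842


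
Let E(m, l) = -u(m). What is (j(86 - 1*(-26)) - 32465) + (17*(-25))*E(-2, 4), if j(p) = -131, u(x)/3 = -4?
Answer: -37696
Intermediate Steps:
u(x) = -12 (u(x) = 3*(-4) = -12)
E(m, l) = 12 (E(m, l) = -1*(-12) = 12)
(j(86 - 1*(-26)) - 32465) + (17*(-25))*E(-2, 4) = (-131 - 32465) + (17*(-25))*12 = -32596 - 425*12 = -32596 - 5100 = -37696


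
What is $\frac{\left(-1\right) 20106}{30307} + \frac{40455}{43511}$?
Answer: $\frac{351237519}{1318687877} \approx 0.26635$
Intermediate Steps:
$\frac{\left(-1\right) 20106}{30307} + \frac{40455}{43511} = \left(-20106\right) \frac{1}{30307} + 40455 \cdot \frac{1}{43511} = - \frac{20106}{30307} + \frac{40455}{43511} = \frac{351237519}{1318687877}$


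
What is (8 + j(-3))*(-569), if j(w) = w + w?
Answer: -1138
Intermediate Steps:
j(w) = 2*w
(8 + j(-3))*(-569) = (8 + 2*(-3))*(-569) = (8 - 6)*(-569) = 2*(-569) = -1138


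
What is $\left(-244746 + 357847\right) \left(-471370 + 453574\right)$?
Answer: $-2012745396$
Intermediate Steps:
$\left(-244746 + 357847\right) \left(-471370 + 453574\right) = 113101 \left(-17796\right) = -2012745396$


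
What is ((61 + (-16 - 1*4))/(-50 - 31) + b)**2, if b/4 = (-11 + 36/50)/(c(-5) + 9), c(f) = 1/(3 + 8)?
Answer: 64827270544/2562890625 ≈ 25.295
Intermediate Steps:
c(f) = 1/11
b = -2827/625 (b = 4*((-11 + 36/50)/(1/11 + 9)) = 4*((-11 + 36*(1/50))/(100/11)) = 4*((-11 + 18/25)*(11/100)) = 4*(-257/25*11/100) = 4*(-2827/2500) = -2827/625 ≈ -4.5232)
((61 + (-16 - 1*4))/(-50 - 31) + b)**2 = ((61 + (-16 - 1*4))/(-50 - 31) - 2827/625)**2 = ((61 + (-16 - 4))/(-81) - 2827/625)**2 = ((61 - 20)*(-1/81) - 2827/625)**2 = (41*(-1/81) - 2827/625)**2 = (-41/81 - 2827/625)**2 = (-254612/50625)**2 = 64827270544/2562890625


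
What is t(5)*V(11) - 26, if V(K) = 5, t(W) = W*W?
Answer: 99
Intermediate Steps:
t(W) = W**2
t(5)*V(11) - 26 = 5**2*5 - 26 = 25*5 - 26 = 125 - 26 = 99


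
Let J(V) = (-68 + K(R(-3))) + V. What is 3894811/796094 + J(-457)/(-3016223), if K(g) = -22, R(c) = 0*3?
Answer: 11748053982271/2401197032962 ≈ 4.8926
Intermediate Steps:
R(c) = 0
J(V) = -90 + V (J(V) = (-68 - 22) + V = -90 + V)
3894811/796094 + J(-457)/(-3016223) = 3894811/796094 + (-90 - 457)/(-3016223) = 3894811*(1/796094) - 547*(-1/3016223) = 3894811/796094 + 547/3016223 = 11748053982271/2401197032962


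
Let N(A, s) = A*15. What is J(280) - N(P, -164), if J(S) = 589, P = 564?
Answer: -7871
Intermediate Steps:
N(A, s) = 15*A
J(280) - N(P, -164) = 589 - 15*564 = 589 - 1*8460 = 589 - 8460 = -7871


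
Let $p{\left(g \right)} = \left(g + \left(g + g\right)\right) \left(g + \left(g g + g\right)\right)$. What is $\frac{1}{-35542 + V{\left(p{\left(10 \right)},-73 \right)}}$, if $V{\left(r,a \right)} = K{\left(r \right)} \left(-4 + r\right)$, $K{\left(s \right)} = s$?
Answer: $\frac{1}{12910058} \approx 7.7459 \cdot 10^{-8}$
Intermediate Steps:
$p{\left(g \right)} = 3 g \left(g^{2} + 2 g\right)$ ($p{\left(g \right)} = \left(g + 2 g\right) \left(g + \left(g^{2} + g\right)\right) = 3 g \left(g + \left(g + g^{2}\right)\right) = 3 g \left(g^{2} + 2 g\right)$)
$V{\left(r,a \right)} = r \left(-4 + r\right)$
$\frac{1}{-35542 + V{\left(p{\left(10 \right)},-73 \right)}} = \frac{1}{-35542 + 3 \cdot 10^{2} \left(2 + 10\right) \left(-4 + 3 \cdot 10^{2} \left(2 + 10\right)\right)} = \frac{1}{-35542 + 3 \cdot 100 \cdot 12 \left(-4 + 3 \cdot 100 \cdot 12\right)} = \frac{1}{-35542 + 3600 \left(-4 + 3600\right)} = \frac{1}{-35542 + 3600 \cdot 3596} = \frac{1}{-35542 + 12945600} = \frac{1}{12910058}$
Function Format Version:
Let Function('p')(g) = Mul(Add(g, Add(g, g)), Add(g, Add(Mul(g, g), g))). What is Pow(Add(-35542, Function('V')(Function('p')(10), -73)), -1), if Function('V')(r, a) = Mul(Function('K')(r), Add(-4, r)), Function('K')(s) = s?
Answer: Rational(1, 12910058) ≈ 7.7459e-8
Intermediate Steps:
Function('p')(g) = Mul(3, g, Add(Pow(g, 2), Mul(2, g))) (Function('p')(g) = Mul(Add(g, Mul(2, g)), Add(g, Add(Pow(g, 2), g))) = Mul(Mul(3, g), Add(g, Add(g, Pow(g, 2)))) = Mul(Mul(3, g), Add(Pow(g, 2), Mul(2, g))) = Mul(3, g, Add(Pow(g, 2), Mul(2, g))))
Function('V')(r, a) = Mul(r, Add(-4, r))
Pow(Add(-35542, Function('V')(Function('p')(10), -73)), -1) = Pow(Add(-35542, Mul(Mul(3, Pow(10, 2), Add(2, 10)), Add(-4, Mul(3, Pow(10, 2), Add(2, 10))))), -1) = Pow(Add(-35542, Mul(Mul(3, 100, 12), Add(-4, Mul(3, 100, 12)))), -1) = Pow(Add(-35542, Mul(3600, Add(-4, 3600))), -1) = Pow(Add(-35542, Mul(3600, 3596)), -1) = Pow(Add(-35542, 12945600), -1) = Pow(12910058, -1) = Rational(1, 12910058)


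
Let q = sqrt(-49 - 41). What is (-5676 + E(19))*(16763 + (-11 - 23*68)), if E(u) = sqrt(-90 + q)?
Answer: -86207088 + 15188*sqrt(-90 + 3*I*sqrt(10)) ≈ -8.62e+7 + 1.4429e+5*I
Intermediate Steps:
q = 3*I*sqrt(10) (q = sqrt(-90) = 3*I*sqrt(10) ≈ 9.4868*I)
E(u) = sqrt(-90 + 3*I*sqrt(10))
(-5676 + E(19))*(16763 + (-11 - 23*68)) = (-5676 + sqrt(-90 + 3*I*sqrt(10)))*(16763 + (-11 - 23*68)) = (-5676 + sqrt(-90 + 3*I*sqrt(10)))*(16763 + (-11 - 1564)) = (-5676 + sqrt(-90 + 3*I*sqrt(10)))*(16763 - 1575) = (-5676 + sqrt(-90 + 3*I*sqrt(10)))*15188 = -86207088 + 15188*sqrt(-90 + 3*I*sqrt(10))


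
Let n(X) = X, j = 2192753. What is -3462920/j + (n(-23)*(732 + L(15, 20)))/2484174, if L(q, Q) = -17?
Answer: -785323241015/495198181002 ≈ -1.5859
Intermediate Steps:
-3462920/j + (n(-23)*(732 + L(15, 20)))/2484174 = -3462920/2192753 - 23*(732 - 17)/2484174 = -3462920*1/2192753 - 23*715*(1/2484174) = -3462920/2192753 - 16445*1/2484174 = -3462920/2192753 - 1495/225834 = -785323241015/495198181002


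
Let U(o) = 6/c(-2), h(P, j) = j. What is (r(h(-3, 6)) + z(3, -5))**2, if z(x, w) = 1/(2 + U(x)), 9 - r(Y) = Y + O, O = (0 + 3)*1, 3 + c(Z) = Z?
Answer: 25/16 ≈ 1.5625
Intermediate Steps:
c(Z) = -3 + Z
O = 3 (O = 3*1 = 3)
U(o) = -6/5 (U(o) = 6/(-3 - 2) = 6/(-5) = 6*(-1/5) = -6/5)
r(Y) = 6 - Y (r(Y) = 9 - (Y + 3) = 9 - (3 + Y) = 9 + (-3 - Y) = 6 - Y)
z(x, w) = 5/4 (z(x, w) = 1/(2 - 6/5) = 1/(4/5) = 5/4)
(r(h(-3, 6)) + z(3, -5))**2 = ((6 - 1*6) + 5/4)**2 = ((6 - 6) + 5/4)**2 = (0 + 5/4)**2 = (5/4)**2 = 25/16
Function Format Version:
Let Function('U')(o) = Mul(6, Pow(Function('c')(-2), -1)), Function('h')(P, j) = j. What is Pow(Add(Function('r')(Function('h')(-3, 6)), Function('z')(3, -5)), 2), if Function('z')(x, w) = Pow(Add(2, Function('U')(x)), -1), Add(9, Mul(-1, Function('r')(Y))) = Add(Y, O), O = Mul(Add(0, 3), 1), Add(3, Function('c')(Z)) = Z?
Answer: Rational(25, 16) ≈ 1.5625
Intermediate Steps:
Function('c')(Z) = Add(-3, Z)
O = 3 (O = Mul(3, 1) = 3)
Function('U')(o) = Rational(-6, 5) (Function('U')(o) = Mul(6, Pow(Add(-3, -2), -1)) = Mul(6, Pow(-5, -1)) = Mul(6, Rational(-1, 5)) = Rational(-6, 5))
Function('r')(Y) = Add(6, Mul(-1, Y)) (Function('r')(Y) = Add(9, Mul(-1, Add(Y, 3))) = Add(9, Mul(-1, Add(3, Y))) = Add(9, Add(-3, Mul(-1, Y))) = Add(6, Mul(-1, Y)))
Function('z')(x, w) = Rational(5, 4) (Function('z')(x, w) = Pow(Add(2, Rational(-6, 5)), -1) = Pow(Rational(4, 5), -1) = Rational(5, 4))
Pow(Add(Function('r')(Function('h')(-3, 6)), Function('z')(3, -5)), 2) = Pow(Add(Add(6, Mul(-1, 6)), Rational(5, 4)), 2) = Pow(Add(Add(6, -6), Rational(5, 4)), 2) = Pow(Add(0, Rational(5, 4)), 2) = Pow(Rational(5, 4), 2) = Rational(25, 16)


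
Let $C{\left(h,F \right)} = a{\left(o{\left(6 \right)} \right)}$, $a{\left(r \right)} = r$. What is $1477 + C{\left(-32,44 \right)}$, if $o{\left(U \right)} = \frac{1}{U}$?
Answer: $\frac{8863}{6} \approx 1477.2$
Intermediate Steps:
$C{\left(h,F \right)} = \frac{1}{6}$
$1477 + C{\left(-32,44 \right)} = 1477 + \frac{1}{6} = \frac{8863}{6}$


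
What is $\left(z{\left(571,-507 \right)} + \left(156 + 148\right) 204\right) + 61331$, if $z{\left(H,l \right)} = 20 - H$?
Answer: $122796$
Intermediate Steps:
$\left(z{\left(571,-507 \right)} + \left(156 + 148\right) 204\right) + 61331 = \left(\left(20 - 571\right) + \left(156 + 148\right) 204\right) + 61331 = \left(\left(20 - 571\right) + 304 \cdot 204\right) + 61331 = \left(-551 + 62016\right) + 61331 = 61465 + 61331 = 122796$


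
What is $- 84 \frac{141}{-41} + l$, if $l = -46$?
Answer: $\frac{9958}{41} \approx 242.88$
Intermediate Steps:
$- 84 \frac{141}{-41} + l = - 84 \frac{141}{-41} - 46 = - 84 \cdot 141 \left(- \frac{1}{41}\right) - 46 = \left(-84\right) \left(- \frac{141}{41}\right) - 46 = \frac{11844}{41} - 46 = \frac{9958}{41}$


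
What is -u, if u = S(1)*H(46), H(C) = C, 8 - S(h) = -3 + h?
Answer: -460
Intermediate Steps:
S(h) = 11 - h (S(h) = 8 - (-3 + h) = 8 + (3 - h) = 11 - h)
u = 460 (u = (11 - 1*1)*46 = (11 - 1)*46 = 10*46 = 460)
-u = -1*460 = -460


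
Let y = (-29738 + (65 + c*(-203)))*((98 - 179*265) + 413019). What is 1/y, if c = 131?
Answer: -1/20575463412 ≈ -4.8602e-11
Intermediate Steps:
y = -20575463412 (y = (-29738 + (65 + 131*(-203)))*((98 - 179*265) + 413019) = (-29738 + (65 - 26593))*((98 - 47435) + 413019) = (-29738 - 26528)*(-47337 + 413019) = -56266*365682 = -20575463412)
1/y = 1/(-20575463412) = -1/20575463412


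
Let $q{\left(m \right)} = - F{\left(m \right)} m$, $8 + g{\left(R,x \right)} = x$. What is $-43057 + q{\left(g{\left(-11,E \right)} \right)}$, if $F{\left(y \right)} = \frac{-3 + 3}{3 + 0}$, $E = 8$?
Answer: $-43057$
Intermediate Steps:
$g{\left(R,x \right)} = -8 + x$
$F{\left(y \right)} = 0$ ($F{\left(y \right)} = \frac{0}{3} = 0 \cdot \frac{1}{3} = 0$)
$q{\left(m \right)} = 0$ ($q{\left(m \right)} = \left(-1\right) 0 m = 0 m = 0$)
$-43057 + q{\left(g{\left(-11,E \right)} \right)} = -43057 + 0 = -43057$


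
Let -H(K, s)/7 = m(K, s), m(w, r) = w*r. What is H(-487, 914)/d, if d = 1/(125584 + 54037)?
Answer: 559667781946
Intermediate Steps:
m(w, r) = r*w
H(K, s) = -7*K*s (H(K, s) = -7*s*K = -7*K*s)
d = 1/179621 ≈ 5.5673e-6
H(-487, 914)/d = (-7*(-487)*914)/(1/179621) = 3115826*179621 = 559667781946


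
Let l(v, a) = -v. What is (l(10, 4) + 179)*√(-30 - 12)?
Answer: 169*I*√42 ≈ 1095.2*I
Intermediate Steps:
(l(10, 4) + 179)*√(-30 - 12) = (-1*10 + 179)*√(-30 - 12) = (-10 + 179)*√(-42) = 169*(I*√42) = 169*I*√42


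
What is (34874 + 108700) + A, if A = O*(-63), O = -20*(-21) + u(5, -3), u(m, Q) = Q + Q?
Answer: 117492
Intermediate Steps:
u(m, Q) = 2*Q
O = 414 (O = -20*(-21) + 2*(-3) = 420 - 6 = 414)
A = -26082 (A = 414*(-63) = -26082)
(34874 + 108700) + A = (34874 + 108700) - 26082 = 143574 - 26082 = 117492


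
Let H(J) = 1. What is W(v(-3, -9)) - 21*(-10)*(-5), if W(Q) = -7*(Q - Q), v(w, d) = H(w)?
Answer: -1050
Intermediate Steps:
v(w, d) = 1
W(Q) = 0 (W(Q) = -7*0 = 0)
W(v(-3, -9)) - 21*(-10)*(-5) = 0 - 21*(-10)*(-5) = 0 - (-210)*(-5) = 0 - 1*1050 = 0 - 1050 = -1050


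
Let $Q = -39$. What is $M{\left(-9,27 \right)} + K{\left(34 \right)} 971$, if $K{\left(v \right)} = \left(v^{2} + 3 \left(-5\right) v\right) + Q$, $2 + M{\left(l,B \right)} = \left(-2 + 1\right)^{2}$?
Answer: $589396$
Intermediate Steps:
$M{\left(l,B \right)} = -1$ ($M{\left(l,B \right)} = -2 + \left(-2 + 1\right)^{2} = -2 + \left(-1\right)^{2} = -2 + 1 = -1$)
$K{\left(v \right)} = -39 + v^{2} - 15 v$ ($K{\left(v \right)} = \left(v^{2} + 3 \left(-5\right) v\right) - 39 = \left(v^{2} - 15 v\right) - 39 = -39 + v^{2} - 15 v$)
$M{\left(-9,27 \right)} + K{\left(34 \right)} 971 = -1 + \left(-39 + 34^{2} - 510\right) 971 = -1 + \left(-39 + 1156 - 510\right) 971 = -1 + 607 \cdot 971 = -1 + 589397 = 589396$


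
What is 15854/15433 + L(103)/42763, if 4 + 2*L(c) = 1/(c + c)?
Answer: 279308714665/271904088148 ≈ 1.0272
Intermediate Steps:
L(c) = -2 + 1/(4*c) (L(c) = -2 + 1/(2*(c + c)) = -2 + 1/(2*((2*c))) = -2 + (1/(2*c))/2 = -2 + 1/(4*c))
15854/15433 + L(103)/42763 = 15854/15433 + (-2 + (1/4)/103)/42763 = 15854*(1/15433) + (-2 + (1/4)*(1/103))*(1/42763) = 15854/15433 + (-2 + 1/412)*(1/42763) = 15854/15433 - 823/412*1/42763 = 15854/15433 - 823/17618356 = 279308714665/271904088148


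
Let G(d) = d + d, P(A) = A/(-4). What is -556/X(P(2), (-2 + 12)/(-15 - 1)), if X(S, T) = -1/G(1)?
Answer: 1112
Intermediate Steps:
P(A) = -A/4 (P(A) = A*(-¼) = -A/4)
G(d) = 2*d
X(S, T) = -½ (X(S, T) = -1/(2*1) = -1/2 = -1*½ = -½)
-556/X(P(2), (-2 + 12)/(-15 - 1)) = -556/(-½) = -556*(-2) = 1112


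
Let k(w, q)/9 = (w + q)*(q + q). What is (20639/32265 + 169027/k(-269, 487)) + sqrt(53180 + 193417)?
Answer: 4988281943/6850891980 + sqrt(246597) ≈ 497.31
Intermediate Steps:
k(w, q) = 18*q*(q + w) (k(w, q) = 9*((w + q)*(q + q)) = 9*((q + w)*(2*q)) = 9*(2*q*(q + w)) = 18*q*(q + w))
(20639/32265 + 169027/k(-269, 487)) + sqrt(53180 + 193417) = (20639/32265 + 169027/((18*487*(487 - 269)))) + sqrt(53180 + 193417) = (20639*(1/32265) + 169027/((18*487*218))) + sqrt(246597) = (20639/32265 + 169027/1910988) + sqrt(246597) = 4988281943/6850891980 + sqrt(246597)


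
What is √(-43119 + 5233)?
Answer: I*√37886 ≈ 194.64*I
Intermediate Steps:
√(-43119 + 5233) = √(-37886) = I*√37886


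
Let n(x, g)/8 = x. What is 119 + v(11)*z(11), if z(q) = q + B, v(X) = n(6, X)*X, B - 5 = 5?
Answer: 11207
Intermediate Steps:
B = 10 (B = 5 + 5 = 10)
n(x, g) = 8*x
v(X) = 48*X (v(X) = (8*6)*X = 48*X)
z(q) = 10 + q (z(q) = q + 10 = 10 + q)
119 + v(11)*z(11) = 119 + (48*11)*(10 + 11) = 119 + 528*21 = 119 + 11088 = 11207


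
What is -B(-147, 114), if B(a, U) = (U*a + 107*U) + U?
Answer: 4446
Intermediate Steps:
B(a, U) = 108*U + U*a (B(a, U) = (107*U + U*a) + U = 108*U + U*a)
-B(-147, 114) = -114*(108 - 147) = -114*(-39) = -1*(-4446) = 4446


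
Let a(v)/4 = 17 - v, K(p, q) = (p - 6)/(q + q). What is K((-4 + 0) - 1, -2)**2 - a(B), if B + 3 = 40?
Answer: 1401/16 ≈ 87.563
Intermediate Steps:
K(p, q) = (-6 + p)/(2*q) (K(p, q) = (-6 + p)/((2*q)) = (-6 + p)*(1/(2*q)) = (-6 + p)/(2*q))
B = 37 (B = -3 + 40 = 37)
a(v) = 68 - 4*v (a(v) = 4*(17 - v) = 68 - 4*v)
K((-4 + 0) - 1, -2)**2 - a(B) = ((1/2)*(-6 + ((-4 + 0) - 1))/(-2))**2 - (68 - 4*37) = ((1/2)*(-1/2)*(-6 + (-4 - 1)))**2 - (68 - 148) = ((1/2)*(-1/2)*(-6 - 5))**2 - 1*(-80) = ((1/2)*(-1/2)*(-11))**2 + 80 = (11/4)**2 + 80 = 121/16 + 80 = 1401/16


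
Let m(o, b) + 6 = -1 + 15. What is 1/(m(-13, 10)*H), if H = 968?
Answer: 1/7744 ≈ 0.00012913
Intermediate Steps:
m(o, b) = 8 (m(o, b) = -6 + (-1 + 15) = -6 + 14 = 8)
1/(m(-13, 10)*H) = 1/(8*968) = (⅛)*(1/968) = 1/7744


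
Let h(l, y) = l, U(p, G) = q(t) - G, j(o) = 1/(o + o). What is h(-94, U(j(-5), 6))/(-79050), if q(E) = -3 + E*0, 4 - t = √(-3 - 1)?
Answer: 47/39525 ≈ 0.0011891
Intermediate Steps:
j(o) = 1/(2*o)
t = 4 - 2*I (t = 4 - √(-3 - 1) = 4 - √(-4) = 4 - 2*I ≈ 4.0 - 2.0*I)
q(E) = -3 (q(E) = -3 + 0 = -3)
U(p, G) = -3 - G
h(-94, U(j(-5), 6))/(-79050) = -94/(-79050) = -94*(-1/79050) = 47/39525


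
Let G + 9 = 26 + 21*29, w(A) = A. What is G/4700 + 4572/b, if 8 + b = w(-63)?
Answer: -10721977/166850 ≈ -64.261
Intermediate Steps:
G = 626 (G = -9 + (26 + 21*29) = -9 + (26 + 609) = -9 + 635 = 626)
b = -71 (b = -8 - 63 = -71)
G/4700 + 4572/b = 626/4700 + 4572/(-71) = 626*(1/4700) + 4572*(-1/71) = 313/2350 - 4572/71 = -10721977/166850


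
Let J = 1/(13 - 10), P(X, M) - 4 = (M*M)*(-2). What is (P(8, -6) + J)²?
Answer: 41209/9 ≈ 4578.8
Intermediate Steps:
P(X, M) = 4 - 2*M² (P(X, M) = 4 + (M*M)*(-2) = 4 + M²*(-2) = 4 - 2*M²)
J = ⅓ (J = 1/3 = ⅓ ≈ 0.33333)
(P(8, -6) + J)² = ((4 - 2*(-6)²) + ⅓)² = ((4 - 2*36) + ⅓)² = ((4 - 72) + ⅓)² = (-68 + ⅓)² = (-203/3)² = 41209/9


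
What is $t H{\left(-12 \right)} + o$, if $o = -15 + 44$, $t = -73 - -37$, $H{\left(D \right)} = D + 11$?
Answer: $65$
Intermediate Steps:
$H{\left(D \right)} = 11 + D$
$t = -36$ ($t = -73 + 37 = -36$)
$o = 29$
$t H{\left(-12 \right)} + o = - 36 \left(11 - 12\right) + 29 = \left(-36\right) \left(-1\right) + 29 = 36 + 29 = 65$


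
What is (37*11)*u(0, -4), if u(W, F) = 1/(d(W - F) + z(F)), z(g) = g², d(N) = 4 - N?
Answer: 407/16 ≈ 25.438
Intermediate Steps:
u(W, F) = 1/(4 + F + F² - W) (u(W, F) = 1/((4 - (W - F)) + F²) = 1/((4 + (F - W)) + F²) = 1/((4 + F - W) + F²) = 1/(4 + F + F² - W))
(37*11)*u(0, -4) = (37*11)/(4 - 4 + (-4)² - 1*0) = 407/(4 - 4 + 16 + 0) = 407/16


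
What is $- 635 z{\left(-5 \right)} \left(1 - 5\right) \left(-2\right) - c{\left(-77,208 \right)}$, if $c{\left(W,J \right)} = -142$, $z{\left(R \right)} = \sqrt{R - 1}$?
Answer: $142 - 5080 i \sqrt{6} \approx 142.0 - 12443.0 i$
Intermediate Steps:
$z{\left(R \right)} = \sqrt{-1 + R}$
$- 635 z{\left(-5 \right)} \left(1 - 5\right) \left(-2\right) - c{\left(-77,208 \right)} = - 635 \sqrt{-1 - 5} \left(1 - 5\right) \left(-2\right) - -142 = - 635 \sqrt{-6} \left(1 - 5\right) \left(-2\right) + 142 = - 635 i \sqrt{6} \left(-4\right) \left(-2\right) + 142 = - 635 - 4 i \sqrt{6} \left(-2\right) + 142 = - 635 \cdot 8 i \sqrt{6} + 142 = - 5080 i \sqrt{6} + 142 = 142 - 5080 i \sqrt{6}$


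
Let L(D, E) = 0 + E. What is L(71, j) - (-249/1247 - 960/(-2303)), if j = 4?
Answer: 10863691/2871841 ≈ 3.7828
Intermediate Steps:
L(D, E) = E
L(71, j) - (-249/1247 - 960/(-2303)) = 4 - (-249/1247 - 960/(-2303)) = 4 - (-249*1/1247 - 960*(-1/2303)) = 4 - (-249/1247 + 960/2303) = 4 - 1*623673/2871841 = 4 - 623673/2871841 = 10863691/2871841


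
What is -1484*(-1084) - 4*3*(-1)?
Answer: 1608668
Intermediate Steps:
-1484*(-1084) - 4*3*(-1) = 1608656 - 1*12*(-1) = 1608656 - 12*(-1) = 1608656 + 12 = 1608668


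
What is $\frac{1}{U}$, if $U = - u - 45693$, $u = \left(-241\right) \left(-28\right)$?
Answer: $- \frac{1}{52441} \approx -1.9069 \cdot 10^{-5}$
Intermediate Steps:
$u = 6748$
$U = -52441$ ($U = \left(-1\right) 6748 - 45693 = -6748 - 45693 = -52441$)
$\frac{1}{U} = \frac{1}{-52441} = - \frac{1}{52441}$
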